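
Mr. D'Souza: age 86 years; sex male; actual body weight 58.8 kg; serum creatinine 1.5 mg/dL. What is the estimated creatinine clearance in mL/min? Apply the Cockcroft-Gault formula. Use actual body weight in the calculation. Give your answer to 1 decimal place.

29.4 mL/min

CrCl = (140 − 86) × 58.8 / (72 × 1.5) = 3175.2 / 108.00 ≈ 29.4 mL/min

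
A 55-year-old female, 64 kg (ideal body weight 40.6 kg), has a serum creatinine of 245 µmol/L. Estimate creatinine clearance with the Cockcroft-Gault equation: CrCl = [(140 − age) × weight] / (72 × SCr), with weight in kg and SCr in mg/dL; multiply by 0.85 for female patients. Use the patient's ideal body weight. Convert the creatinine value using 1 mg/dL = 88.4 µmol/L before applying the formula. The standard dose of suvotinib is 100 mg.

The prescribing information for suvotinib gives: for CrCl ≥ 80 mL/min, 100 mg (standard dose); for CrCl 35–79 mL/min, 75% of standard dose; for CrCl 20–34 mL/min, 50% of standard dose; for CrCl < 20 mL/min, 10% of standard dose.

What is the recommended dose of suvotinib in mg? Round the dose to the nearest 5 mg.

10 mg

SCr = 245 / 88.4 = 2.771 mg/dL
CrCl = (140 − 55) × 40.6 / (72 × 2.771) × 0.85 = 3451.0 / 199.51 × 0.85 ≈ 14.7 mL/min
CrCl ≈ 15 mL/min → bracket < 20 mL/min.
10% of 100 mg = 10 mg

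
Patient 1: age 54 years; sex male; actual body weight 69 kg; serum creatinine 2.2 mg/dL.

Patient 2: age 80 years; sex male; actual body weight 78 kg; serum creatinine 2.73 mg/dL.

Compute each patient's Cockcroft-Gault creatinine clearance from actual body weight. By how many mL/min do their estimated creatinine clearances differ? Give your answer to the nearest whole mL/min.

14 mL/min

Patient 1: CrCl = (140 − 54) × 69 / (72 × 2.2) = 5934.0 / 158.40 ≈ 37.5 mL/min
Patient 2: CrCl = (140 − 80) × 78 / (72 × 2.73) = 4680.0 / 196.56 ≈ 23.8 mL/min
|37.5 − 23.8| = 13.7 mL/min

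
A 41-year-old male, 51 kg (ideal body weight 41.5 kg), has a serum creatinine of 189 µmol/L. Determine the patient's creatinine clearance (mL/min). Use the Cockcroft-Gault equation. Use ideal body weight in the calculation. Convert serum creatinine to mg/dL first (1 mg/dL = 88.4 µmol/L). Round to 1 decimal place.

SCr = 189 / 88.4 = 2.138 mg/dL
CrCl = (140 − 41) × 41.5 / (72 × 2.138) = 4108.5 / 153.94 ≈ 26.7 mL/min

26.7 mL/min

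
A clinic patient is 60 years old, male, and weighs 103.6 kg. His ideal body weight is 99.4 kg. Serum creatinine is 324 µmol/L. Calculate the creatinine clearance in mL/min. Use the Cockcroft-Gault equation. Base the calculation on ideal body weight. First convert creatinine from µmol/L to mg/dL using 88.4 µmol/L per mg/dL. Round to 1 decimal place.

SCr = 324 / 88.4 = 3.665 mg/dL
CrCl = (140 − 60) × 99.4 / (72 × 3.665) = 7952.0 / 263.88 ≈ 30.1 mL/min

30.1 mL/min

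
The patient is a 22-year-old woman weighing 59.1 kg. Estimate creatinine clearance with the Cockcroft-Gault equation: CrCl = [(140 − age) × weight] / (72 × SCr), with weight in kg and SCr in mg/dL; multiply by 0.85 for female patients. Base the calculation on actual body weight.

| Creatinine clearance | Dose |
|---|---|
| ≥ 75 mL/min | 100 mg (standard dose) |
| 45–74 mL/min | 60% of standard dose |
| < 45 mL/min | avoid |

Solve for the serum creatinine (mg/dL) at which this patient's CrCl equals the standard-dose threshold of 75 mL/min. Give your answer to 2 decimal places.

1.10 mg/dL

Standard dose requires CrCl ≥ 75 mL/min.
Set (140 − 22) × 59.1 × 0.85 / (72 × SCr) = 75
SCr = (140 − 22) × 59.1 × 0.85 / (72 × 75) = 1.098 mg/dL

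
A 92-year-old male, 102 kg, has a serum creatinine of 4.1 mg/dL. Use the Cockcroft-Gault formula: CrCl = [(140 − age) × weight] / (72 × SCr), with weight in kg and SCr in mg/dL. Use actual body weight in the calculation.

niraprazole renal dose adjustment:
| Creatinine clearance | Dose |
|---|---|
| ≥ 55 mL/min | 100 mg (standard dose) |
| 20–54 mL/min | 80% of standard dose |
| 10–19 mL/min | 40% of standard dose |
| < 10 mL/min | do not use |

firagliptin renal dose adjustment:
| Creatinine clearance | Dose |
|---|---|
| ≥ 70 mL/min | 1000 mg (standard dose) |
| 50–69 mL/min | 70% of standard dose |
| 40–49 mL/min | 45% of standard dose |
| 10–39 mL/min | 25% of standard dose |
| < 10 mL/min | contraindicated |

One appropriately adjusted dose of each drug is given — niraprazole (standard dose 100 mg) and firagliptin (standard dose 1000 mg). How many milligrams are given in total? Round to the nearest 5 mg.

CrCl = (140 − 92) × 102 / (72 × 4.1) = 4896.0 / 295.20 ≈ 16.6 mL/min
CrCl ≈ 17 mL/min.
niraprazole: 10–19 mL/min → 40% of 100 mg = 40 mg.
firagliptin: 10–39 mL/min → 25% of 1000 mg = 250 mg.
Total = 40 + 250 = 290 mg.

290 mg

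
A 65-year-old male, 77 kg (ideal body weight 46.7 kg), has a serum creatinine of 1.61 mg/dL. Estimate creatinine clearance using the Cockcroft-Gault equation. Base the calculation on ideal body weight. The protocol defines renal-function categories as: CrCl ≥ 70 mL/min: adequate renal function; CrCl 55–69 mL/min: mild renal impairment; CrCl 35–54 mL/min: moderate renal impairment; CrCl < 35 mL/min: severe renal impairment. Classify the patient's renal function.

severe renal impairment

CrCl = (140 − 65) × 46.7 / (72 × 1.61) = 3502.5 / 115.92 ≈ 30.2 mL/min
30 mL/min falls in the 'severe renal impairment' range.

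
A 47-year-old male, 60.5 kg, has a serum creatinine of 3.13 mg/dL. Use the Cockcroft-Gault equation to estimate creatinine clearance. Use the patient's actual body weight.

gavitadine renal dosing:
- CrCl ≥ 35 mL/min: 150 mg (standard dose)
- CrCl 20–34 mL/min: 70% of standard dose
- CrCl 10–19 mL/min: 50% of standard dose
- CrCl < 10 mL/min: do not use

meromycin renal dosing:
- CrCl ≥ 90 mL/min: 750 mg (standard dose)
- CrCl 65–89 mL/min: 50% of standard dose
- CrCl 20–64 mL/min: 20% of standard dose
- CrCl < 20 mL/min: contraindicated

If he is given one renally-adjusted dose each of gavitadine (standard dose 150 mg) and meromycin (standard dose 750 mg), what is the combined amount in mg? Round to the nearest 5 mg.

CrCl = (140 − 47) × 60.5 / (72 × 3.13) = 5626.5 / 225.36 ≈ 25.0 mL/min
CrCl ≈ 25 mL/min.
gavitadine: 20–34 mL/min → 70% of 150 mg = 105 mg.
meromycin: 20–64 mL/min → 20% of 750 mg = 150 mg.
Total = 105 + 150 = 255 mg.

255 mg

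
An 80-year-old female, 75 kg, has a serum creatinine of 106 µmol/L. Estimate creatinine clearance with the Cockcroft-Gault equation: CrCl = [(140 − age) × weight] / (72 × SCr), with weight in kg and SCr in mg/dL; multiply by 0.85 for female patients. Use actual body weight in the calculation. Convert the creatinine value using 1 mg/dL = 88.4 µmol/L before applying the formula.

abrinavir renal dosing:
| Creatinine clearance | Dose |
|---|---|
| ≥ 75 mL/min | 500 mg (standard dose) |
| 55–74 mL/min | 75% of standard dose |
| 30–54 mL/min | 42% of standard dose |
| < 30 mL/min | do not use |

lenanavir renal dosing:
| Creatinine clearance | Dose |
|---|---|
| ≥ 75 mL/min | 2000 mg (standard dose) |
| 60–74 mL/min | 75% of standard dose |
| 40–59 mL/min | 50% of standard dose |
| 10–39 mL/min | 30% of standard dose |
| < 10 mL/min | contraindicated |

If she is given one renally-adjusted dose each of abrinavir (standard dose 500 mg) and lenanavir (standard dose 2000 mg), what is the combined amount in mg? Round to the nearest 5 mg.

SCr = 106 / 88.4 = 1.199 mg/dL
CrCl = (140 − 80) × 75 / (72 × 1.199) × 0.85 = 4500.0 / 86.33 × 0.85 ≈ 44.3 mL/min
CrCl ≈ 44 mL/min.
abrinavir: 30–54 mL/min → 42% of 500 mg = 210 mg.
lenanavir: 40–59 mL/min → 50% of 2000 mg = 1000 mg.
Total = 210 + 1000 = 1210 mg.

1210 mg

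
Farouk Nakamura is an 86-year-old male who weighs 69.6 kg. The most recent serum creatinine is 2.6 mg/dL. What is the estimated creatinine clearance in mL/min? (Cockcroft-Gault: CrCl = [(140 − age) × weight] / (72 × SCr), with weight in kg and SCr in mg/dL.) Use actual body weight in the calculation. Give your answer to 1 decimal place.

CrCl = (140 − 86) × 69.6 / (72 × 2.6) = 3758.4 / 187.20 ≈ 20.1 mL/min

20.1 mL/min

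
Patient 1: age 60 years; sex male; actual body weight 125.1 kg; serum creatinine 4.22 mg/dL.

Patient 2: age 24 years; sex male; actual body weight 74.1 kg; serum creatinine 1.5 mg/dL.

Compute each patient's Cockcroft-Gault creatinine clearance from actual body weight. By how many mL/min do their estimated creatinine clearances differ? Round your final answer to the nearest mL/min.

Patient 1: CrCl = (140 − 60) × 125.1 / (72 × 4.22) = 10008.0 / 303.84 ≈ 32.9 mL/min
Patient 2: CrCl = (140 − 24) × 74.1 / (72 × 1.5) = 8595.6 / 108.00 ≈ 79.6 mL/min
|32.9 − 79.6| = 46.7 mL/min

47 mL/min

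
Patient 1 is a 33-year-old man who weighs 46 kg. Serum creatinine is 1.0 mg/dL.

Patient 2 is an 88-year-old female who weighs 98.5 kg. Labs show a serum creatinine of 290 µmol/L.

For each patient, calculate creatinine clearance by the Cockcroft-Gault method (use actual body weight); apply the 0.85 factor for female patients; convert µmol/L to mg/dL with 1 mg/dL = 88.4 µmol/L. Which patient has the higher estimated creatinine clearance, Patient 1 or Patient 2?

Patient 1: CrCl = (140 − 33) × 46 / (72 × 1) = 4922.0 / 72.00 ≈ 68.4 mL/min
Patient 2: SCr = 290 / 88.4 = 3.281 mg/dL
Patient 2: CrCl = (140 − 88) × 98.5 / (72 × 3.281) × 0.85 = 5122.0 / 236.23 × 0.85 ≈ 18.4 mL/min
68.4 vs 18.4 mL/min → Patient 1 is higher.

Patient 1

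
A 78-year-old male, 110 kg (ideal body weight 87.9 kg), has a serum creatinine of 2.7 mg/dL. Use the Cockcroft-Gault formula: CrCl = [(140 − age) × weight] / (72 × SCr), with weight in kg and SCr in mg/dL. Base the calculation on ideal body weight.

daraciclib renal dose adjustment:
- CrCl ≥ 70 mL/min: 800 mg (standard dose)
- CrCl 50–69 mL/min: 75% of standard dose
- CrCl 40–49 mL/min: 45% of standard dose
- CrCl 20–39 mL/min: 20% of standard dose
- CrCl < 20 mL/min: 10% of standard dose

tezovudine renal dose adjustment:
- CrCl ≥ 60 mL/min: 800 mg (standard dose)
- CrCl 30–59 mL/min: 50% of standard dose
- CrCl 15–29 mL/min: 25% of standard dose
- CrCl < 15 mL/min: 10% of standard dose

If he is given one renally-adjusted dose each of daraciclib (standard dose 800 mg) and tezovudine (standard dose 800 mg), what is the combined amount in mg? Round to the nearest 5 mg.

360 mg

CrCl = (140 − 78) × 87.9 / (72 × 2.7) = 5449.8 / 194.40 ≈ 28.0 mL/min
CrCl ≈ 28 mL/min.
daraciclib: 20–39 mL/min → 20% of 800 mg = 160 mg.
tezovudine: 15–29 mL/min → 25% of 800 mg = 200 mg.
Total = 160 + 200 = 360 mg.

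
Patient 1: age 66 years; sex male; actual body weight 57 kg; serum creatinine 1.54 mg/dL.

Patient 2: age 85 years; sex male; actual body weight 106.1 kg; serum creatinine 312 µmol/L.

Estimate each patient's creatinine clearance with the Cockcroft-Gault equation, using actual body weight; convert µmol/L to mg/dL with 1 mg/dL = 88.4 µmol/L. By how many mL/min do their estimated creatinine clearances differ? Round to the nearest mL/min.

15 mL/min

Patient 1: CrCl = (140 − 66) × 57 / (72 × 1.54) = 4218.0 / 110.88 ≈ 38.0 mL/min
Patient 2: SCr = 312 / 88.4 = 3.529 mg/dL
Patient 2: CrCl = (140 − 85) × 106.1 / (72 × 3.529) = 5835.5 / 254.09 ≈ 23.0 mL/min
|38.0 − 23.0| = 15.0 mL/min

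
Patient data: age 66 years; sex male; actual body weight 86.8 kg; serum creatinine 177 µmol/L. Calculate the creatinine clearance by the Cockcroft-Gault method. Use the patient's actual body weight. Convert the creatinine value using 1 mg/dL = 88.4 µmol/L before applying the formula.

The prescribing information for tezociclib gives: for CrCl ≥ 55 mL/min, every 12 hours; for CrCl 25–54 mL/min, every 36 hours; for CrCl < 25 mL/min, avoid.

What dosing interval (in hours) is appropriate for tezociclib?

every 36 hours

SCr = 177 / 88.4 = 2.002 mg/dL
CrCl = (140 − 66) × 86.8 / (72 × 2.002) = 6423.2 / 144.14 ≈ 44.6 mL/min
CrCl ≈ 45 mL/min → bracket 25–54 mL/min → every 36 hours.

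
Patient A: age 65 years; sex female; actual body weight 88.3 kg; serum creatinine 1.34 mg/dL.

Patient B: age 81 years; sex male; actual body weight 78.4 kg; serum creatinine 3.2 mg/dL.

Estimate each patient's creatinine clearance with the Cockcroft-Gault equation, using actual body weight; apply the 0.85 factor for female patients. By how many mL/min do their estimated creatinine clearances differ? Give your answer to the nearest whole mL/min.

Patient A: CrCl = (140 − 65) × 88.3 / (72 × 1.34) × 0.85 = 6622.5 / 96.48 × 0.85 ≈ 58.3 mL/min
Patient B: CrCl = (140 − 81) × 78.4 / (72 × 3.2) = 4625.6 / 230.40 ≈ 20.1 mL/min
|58.3 − 20.1| = 38.2 mL/min

38 mL/min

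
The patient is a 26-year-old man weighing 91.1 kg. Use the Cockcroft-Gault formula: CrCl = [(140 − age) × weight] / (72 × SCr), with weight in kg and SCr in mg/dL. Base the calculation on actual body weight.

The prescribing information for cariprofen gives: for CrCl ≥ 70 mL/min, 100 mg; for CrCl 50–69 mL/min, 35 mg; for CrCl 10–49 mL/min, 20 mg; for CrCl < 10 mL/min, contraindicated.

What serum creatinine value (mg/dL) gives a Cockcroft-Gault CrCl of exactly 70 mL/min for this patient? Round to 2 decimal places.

Standard dose requires CrCl ≥ 70 mL/min.
Set (140 − 26) × 91.1 / (72 × SCr) = 70
SCr = (140 − 26) × 91.1 / (72 × 70) = 2.061 mg/dL

2.06 mg/dL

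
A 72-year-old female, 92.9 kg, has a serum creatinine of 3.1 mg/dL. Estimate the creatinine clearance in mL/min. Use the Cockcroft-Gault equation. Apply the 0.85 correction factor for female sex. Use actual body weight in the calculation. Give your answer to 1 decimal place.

24.1 mL/min

CrCl = (140 − 72) × 92.9 / (72 × 3.1) × 0.85 = 6317.2 / 223.20 × 0.85 ≈ 24.1 mL/min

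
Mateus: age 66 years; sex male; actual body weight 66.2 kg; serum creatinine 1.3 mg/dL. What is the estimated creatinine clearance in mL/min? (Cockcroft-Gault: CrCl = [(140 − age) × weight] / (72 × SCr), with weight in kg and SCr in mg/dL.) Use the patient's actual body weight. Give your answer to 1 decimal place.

CrCl = (140 − 66) × 66.2 / (72 × 1.3) = 4898.8 / 93.60 ≈ 52.3 mL/min

52.3 mL/min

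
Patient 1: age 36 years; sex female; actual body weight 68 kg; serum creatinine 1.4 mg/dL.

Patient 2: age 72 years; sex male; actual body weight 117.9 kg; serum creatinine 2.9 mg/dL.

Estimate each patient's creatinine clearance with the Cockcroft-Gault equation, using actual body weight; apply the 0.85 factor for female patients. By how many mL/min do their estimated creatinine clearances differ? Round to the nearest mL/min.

21 mL/min

Patient 1: CrCl = (140 − 36) × 68 / (72 × 1.4) × 0.85 = 7072.0 / 100.80 × 0.85 ≈ 59.6 mL/min
Patient 2: CrCl = (140 − 72) × 117.9 / (72 × 2.9) = 8017.2 / 208.80 ≈ 38.4 mL/min
|59.6 − 38.4| = 21.2 mL/min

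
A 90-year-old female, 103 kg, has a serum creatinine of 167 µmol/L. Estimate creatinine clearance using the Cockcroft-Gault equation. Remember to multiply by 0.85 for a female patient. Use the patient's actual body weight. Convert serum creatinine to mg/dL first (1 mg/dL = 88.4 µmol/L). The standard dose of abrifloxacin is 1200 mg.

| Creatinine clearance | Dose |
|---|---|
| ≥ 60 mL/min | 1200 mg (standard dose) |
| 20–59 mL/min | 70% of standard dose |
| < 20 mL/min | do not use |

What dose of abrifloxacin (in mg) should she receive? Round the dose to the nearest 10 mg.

840 mg

SCr = 167 / 88.4 = 1.889 mg/dL
CrCl = (140 − 90) × 103 / (72 × 1.889) × 0.85 = 5150.0 / 136.01 × 0.85 ≈ 32.2 mL/min
CrCl ≈ 32 mL/min → bracket 20–59 mL/min.
70% of 1200 mg = 840 mg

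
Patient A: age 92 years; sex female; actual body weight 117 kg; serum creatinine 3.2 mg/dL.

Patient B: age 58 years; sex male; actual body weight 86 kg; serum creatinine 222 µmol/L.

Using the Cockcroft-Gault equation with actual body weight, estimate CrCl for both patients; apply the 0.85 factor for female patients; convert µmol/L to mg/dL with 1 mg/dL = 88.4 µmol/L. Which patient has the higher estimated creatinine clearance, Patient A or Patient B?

Patient B

Patient A: CrCl = (140 − 92) × 117 / (72 × 3.2) × 0.85 = 5616.0 / 230.40 × 0.85 ≈ 20.7 mL/min
Patient B: SCr = 222 / 88.4 = 2.511 mg/dL
Patient B: CrCl = (140 − 58) × 86 / (72 × 2.511) = 7052.0 / 180.79 ≈ 39.0 mL/min
20.7 vs 39.0 mL/min → Patient B is higher.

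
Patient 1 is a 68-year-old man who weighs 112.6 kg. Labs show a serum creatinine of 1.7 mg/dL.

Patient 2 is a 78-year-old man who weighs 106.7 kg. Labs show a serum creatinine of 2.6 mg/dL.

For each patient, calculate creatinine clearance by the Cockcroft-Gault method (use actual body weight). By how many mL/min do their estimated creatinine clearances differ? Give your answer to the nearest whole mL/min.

Patient 1: CrCl = (140 − 68) × 112.6 / (72 × 1.7) = 8107.2 / 122.40 ≈ 66.2 mL/min
Patient 2: CrCl = (140 − 78) × 106.7 / (72 × 2.6) = 6615.4 / 187.20 ≈ 35.3 mL/min
|66.2 − 35.3| = 30.9 mL/min

31 mL/min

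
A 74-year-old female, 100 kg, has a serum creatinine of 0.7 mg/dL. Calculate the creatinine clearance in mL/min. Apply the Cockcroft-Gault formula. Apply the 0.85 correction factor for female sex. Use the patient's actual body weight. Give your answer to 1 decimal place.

CrCl = (140 − 74) × 100 / (72 × 0.7) × 0.85 = 6600.0 / 50.40 × 0.85 ≈ 111.3 mL/min

111.3 mL/min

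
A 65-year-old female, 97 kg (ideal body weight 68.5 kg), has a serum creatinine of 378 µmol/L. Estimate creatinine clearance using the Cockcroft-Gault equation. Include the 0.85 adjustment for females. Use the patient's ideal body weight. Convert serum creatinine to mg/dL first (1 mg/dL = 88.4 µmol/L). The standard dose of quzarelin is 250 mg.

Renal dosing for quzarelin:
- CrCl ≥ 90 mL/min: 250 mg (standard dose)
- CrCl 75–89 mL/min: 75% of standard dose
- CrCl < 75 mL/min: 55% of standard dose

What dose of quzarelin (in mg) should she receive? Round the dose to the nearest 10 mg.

SCr = 378 / 88.4 = 4.276 mg/dL
CrCl = (140 − 65) × 68.5 / (72 × 4.276) × 0.85 = 5137.5 / 307.87 × 0.85 ≈ 14.2 mL/min
CrCl ≈ 14 mL/min → bracket < 75 mL/min.
55% of 250 mg = 137.5 mg → 140 mg

140 mg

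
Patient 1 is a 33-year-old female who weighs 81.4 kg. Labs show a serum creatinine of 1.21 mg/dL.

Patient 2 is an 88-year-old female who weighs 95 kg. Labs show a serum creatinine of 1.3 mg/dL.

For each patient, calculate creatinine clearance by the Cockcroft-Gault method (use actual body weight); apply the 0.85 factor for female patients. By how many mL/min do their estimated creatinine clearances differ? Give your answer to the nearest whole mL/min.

Patient 1: CrCl = (140 − 33) × 81.4 / (72 × 1.21) × 0.85 = 8709.8 / 87.12 × 0.85 ≈ 85.0 mL/min
Patient 2: CrCl = (140 − 88) × 95 / (72 × 1.3) × 0.85 = 4940.0 / 93.60 × 0.85 ≈ 44.9 mL/min
|85.0 − 44.9| = 40.1 mL/min

40 mL/min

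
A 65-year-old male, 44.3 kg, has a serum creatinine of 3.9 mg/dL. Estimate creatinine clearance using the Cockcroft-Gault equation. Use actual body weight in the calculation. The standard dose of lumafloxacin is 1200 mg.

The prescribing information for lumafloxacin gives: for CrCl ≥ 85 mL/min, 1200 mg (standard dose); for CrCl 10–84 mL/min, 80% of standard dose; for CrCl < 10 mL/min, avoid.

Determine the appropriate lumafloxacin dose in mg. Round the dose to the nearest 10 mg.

960 mg

CrCl = (140 − 65) × 44.3 / (72 × 3.9) = 3322.5 / 280.80 ≈ 11.8 mL/min
CrCl ≈ 12 mL/min → bracket 10–84 mL/min.
80% of 1200 mg = 960 mg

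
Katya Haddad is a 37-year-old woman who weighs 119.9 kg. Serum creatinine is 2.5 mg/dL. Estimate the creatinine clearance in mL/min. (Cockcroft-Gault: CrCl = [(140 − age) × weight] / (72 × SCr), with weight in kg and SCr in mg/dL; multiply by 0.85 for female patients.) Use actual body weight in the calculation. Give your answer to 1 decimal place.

CrCl = (140 − 37) × 119.9 / (72 × 2.5) × 0.85 = 12349.7 / 180.00 × 0.85 ≈ 58.3 mL/min

58.3 mL/min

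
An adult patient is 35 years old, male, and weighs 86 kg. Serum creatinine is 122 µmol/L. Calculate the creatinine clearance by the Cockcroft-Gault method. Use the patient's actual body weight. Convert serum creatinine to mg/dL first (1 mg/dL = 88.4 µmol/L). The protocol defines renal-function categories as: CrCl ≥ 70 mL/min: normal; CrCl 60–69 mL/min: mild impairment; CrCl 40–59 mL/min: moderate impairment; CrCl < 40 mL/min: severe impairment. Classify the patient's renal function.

normal

SCr = 122 / 88.4 = 1.38 mg/dL
CrCl = (140 − 35) × 86 / (72 × 1.38) = 9030.0 / 99.36 ≈ 90.9 mL/min
91 mL/min falls in the 'normal' range.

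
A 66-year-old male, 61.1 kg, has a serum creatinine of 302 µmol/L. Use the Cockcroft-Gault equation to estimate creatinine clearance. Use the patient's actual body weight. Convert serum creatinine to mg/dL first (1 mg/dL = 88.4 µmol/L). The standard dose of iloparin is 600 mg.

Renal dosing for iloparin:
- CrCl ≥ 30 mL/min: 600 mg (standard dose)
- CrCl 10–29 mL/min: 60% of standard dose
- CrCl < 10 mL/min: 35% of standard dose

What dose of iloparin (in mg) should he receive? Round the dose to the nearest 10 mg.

360 mg

SCr = 302 / 88.4 = 3.416 mg/dL
CrCl = (140 − 66) × 61.1 / (72 × 3.416) = 4521.4 / 245.95 ≈ 18.4 mL/min
CrCl ≈ 18 mL/min → bracket 10–29 mL/min.
60% of 600 mg = 360 mg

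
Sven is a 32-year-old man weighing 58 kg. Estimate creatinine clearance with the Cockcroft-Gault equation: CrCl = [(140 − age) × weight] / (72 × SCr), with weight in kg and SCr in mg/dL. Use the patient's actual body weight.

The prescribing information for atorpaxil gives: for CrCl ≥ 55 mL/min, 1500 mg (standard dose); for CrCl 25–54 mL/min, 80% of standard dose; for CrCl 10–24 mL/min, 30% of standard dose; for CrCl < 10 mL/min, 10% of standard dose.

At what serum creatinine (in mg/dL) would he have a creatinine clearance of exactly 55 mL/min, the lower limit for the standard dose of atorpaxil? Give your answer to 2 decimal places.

1.58 mg/dL

Standard dose requires CrCl ≥ 55 mL/min.
Set (140 − 32) × 58 / (72 × SCr) = 55
SCr = (140 − 32) × 58 / (72 × 55) = 1.582 mg/dL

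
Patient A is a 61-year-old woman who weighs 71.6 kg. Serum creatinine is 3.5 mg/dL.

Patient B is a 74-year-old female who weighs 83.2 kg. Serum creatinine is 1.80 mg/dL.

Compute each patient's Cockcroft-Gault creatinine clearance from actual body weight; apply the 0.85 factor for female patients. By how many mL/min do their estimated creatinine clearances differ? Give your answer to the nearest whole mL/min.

Patient A: CrCl = (140 − 61) × 71.6 / (72 × 3.5) × 0.85 = 5656.4 / 252.00 × 0.85 ≈ 19.1 mL/min
Patient B: CrCl = (140 − 74) × 83.2 / (72 × 1.8) × 0.85 = 5491.2 / 129.60 × 0.85 ≈ 36.0 mL/min
|19.1 − 36.0| = 16.9 mL/min

17 mL/min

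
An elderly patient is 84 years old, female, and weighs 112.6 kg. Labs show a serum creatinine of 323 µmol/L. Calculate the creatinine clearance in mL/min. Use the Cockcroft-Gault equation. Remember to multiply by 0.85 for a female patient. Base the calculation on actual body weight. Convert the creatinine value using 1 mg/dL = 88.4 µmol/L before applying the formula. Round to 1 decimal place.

20.4 mL/min

SCr = 323 / 88.4 = 3.654 mg/dL
CrCl = (140 − 84) × 112.6 / (72 × 3.654) × 0.85 = 6305.6 / 263.09 × 0.85 ≈ 20.4 mL/min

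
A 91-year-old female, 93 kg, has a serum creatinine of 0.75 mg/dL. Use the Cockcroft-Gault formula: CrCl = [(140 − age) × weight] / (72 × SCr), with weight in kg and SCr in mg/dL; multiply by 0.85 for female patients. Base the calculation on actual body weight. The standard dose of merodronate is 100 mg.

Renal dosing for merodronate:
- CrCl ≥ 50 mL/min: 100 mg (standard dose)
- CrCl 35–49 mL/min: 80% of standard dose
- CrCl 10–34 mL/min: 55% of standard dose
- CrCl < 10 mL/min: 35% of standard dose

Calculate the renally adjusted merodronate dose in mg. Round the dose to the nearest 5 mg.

100 mg

CrCl = (140 − 91) × 93 / (72 × 0.75) × 0.85 = 4557.0 / 54.00 × 0.85 ≈ 71.7 mL/min
CrCl ≈ 72 mL/min → bracket ≥ 50 mL/min.
100% of 100 mg = 100 mg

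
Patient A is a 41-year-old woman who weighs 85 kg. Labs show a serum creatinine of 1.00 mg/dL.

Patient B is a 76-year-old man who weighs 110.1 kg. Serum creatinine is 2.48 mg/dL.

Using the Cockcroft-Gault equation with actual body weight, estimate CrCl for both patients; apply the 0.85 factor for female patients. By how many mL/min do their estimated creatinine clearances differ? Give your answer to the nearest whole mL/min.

60 mL/min

Patient A: CrCl = (140 − 41) × 85 / (72 × 1) × 0.85 = 8415.0 / 72.00 × 0.85 ≈ 99.3 mL/min
Patient B: CrCl = (140 − 76) × 110.1 / (72 × 2.48) = 7046.4 / 178.56 ≈ 39.5 mL/min
|99.3 − 39.5| = 59.8 mL/min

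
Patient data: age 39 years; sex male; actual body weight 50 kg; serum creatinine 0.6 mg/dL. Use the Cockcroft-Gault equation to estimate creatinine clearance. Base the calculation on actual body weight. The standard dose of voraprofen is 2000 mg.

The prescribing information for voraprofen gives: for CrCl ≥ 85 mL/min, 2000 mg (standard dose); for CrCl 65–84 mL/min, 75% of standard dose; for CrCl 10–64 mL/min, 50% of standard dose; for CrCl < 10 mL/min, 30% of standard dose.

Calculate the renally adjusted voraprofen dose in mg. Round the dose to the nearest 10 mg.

2000 mg

CrCl = (140 − 39) × 50 / (72 × 0.6) = 5050.0 / 43.20 ≈ 116.9 mL/min
CrCl ≈ 117 mL/min → bracket ≥ 85 mL/min.
100% of 2000 mg = 2000 mg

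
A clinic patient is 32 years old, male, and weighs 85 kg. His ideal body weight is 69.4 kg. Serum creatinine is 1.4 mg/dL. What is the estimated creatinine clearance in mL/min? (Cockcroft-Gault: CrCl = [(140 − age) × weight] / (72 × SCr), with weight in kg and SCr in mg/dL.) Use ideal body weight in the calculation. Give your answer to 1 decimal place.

74.4 mL/min

CrCl = (140 − 32) × 69.4 / (72 × 1.4) = 7495.2 / 100.80 ≈ 74.4 mL/min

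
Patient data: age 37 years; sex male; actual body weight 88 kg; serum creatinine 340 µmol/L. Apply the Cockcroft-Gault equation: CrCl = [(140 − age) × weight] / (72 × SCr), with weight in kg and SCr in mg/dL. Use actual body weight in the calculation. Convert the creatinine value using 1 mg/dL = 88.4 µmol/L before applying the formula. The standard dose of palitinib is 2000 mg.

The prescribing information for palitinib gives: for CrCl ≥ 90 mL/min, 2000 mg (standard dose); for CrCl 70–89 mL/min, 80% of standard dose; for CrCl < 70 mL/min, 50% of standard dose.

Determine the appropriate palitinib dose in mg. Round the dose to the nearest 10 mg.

SCr = 340 / 88.4 = 3.846 mg/dL
CrCl = (140 − 37) × 88 / (72 × 3.846) = 9064.0 / 276.91 ≈ 32.7 mL/min
CrCl ≈ 33 mL/min → bracket < 70 mL/min.
50% of 2000 mg = 1000 mg

1000 mg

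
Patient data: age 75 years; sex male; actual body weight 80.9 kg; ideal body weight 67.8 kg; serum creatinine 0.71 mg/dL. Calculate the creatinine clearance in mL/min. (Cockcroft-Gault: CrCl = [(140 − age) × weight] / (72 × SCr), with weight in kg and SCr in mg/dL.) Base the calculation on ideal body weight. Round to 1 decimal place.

CrCl = (140 − 75) × 67.8 / (72 × 0.71) = 4407.0 / 51.12 ≈ 86.2 mL/min

86.2 mL/min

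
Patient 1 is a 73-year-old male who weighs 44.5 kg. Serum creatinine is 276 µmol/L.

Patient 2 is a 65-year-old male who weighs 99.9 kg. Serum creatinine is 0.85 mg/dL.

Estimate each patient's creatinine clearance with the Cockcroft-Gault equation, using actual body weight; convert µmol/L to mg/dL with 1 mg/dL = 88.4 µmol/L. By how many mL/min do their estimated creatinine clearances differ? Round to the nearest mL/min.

109 mL/min

Patient 1: SCr = 276 / 88.4 = 3.122 mg/dL
Patient 1: CrCl = (140 − 73) × 44.5 / (72 × 3.122) = 2981.5 / 224.78 ≈ 13.3 mL/min
Patient 2: CrCl = (140 − 65) × 99.9 / (72 × 0.85) = 7492.5 / 61.20 ≈ 122.4 mL/min
|13.3 − 122.4| = 109.1 mL/min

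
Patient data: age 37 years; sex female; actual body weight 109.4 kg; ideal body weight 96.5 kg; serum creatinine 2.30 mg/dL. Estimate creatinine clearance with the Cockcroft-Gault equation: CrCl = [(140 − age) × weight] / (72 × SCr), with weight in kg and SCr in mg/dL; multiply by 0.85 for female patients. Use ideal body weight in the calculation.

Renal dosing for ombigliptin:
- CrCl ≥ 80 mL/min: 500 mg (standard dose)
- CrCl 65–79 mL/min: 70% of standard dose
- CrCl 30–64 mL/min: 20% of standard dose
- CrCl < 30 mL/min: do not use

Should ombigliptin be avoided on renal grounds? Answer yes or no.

no

CrCl = (140 − 37) × 96.5 / (72 × 2.3) × 0.85 = 9939.5 / 165.60 × 0.85 ≈ 51.0 mL/min
CrCl ≈ 51 mL/min, which is ≥ 30 mL/min.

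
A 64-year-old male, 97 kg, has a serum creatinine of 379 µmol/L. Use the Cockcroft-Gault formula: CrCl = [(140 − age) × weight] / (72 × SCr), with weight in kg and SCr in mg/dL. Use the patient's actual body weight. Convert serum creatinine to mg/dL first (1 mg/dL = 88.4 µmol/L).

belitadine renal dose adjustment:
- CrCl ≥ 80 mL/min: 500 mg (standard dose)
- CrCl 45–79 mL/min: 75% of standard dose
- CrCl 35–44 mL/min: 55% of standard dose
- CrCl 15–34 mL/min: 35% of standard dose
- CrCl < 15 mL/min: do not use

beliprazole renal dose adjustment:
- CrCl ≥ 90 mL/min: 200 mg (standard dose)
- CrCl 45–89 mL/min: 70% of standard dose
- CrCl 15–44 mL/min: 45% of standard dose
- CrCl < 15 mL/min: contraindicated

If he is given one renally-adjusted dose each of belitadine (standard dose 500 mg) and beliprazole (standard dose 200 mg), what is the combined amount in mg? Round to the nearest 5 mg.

265 mg

SCr = 379 / 88.4 = 4.287 mg/dL
CrCl = (140 − 64) × 97 / (72 × 4.287) = 7372.0 / 308.66 ≈ 23.9 mL/min
CrCl ≈ 24 mL/min.
belitadine: 15–34 mL/min → 35% of 500 mg = 175 mg.
beliprazole: 15–44 mL/min → 45% of 200 mg = 90 mg.
Total = 175 + 90 = 265 mg.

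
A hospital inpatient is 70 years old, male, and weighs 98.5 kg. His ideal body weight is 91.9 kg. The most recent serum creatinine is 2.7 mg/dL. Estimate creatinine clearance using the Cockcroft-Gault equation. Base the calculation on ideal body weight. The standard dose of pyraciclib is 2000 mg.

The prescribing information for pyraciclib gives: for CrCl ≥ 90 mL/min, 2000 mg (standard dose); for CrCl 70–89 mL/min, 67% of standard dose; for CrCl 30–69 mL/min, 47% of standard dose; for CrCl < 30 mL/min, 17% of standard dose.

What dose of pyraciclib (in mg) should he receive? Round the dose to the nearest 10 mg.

940 mg

CrCl = (140 − 70) × 91.9 / (72 × 2.7) = 6433.0 / 194.40 ≈ 33.1 mL/min
CrCl ≈ 33 mL/min → bracket 30–69 mL/min.
47% of 2000 mg = 940 mg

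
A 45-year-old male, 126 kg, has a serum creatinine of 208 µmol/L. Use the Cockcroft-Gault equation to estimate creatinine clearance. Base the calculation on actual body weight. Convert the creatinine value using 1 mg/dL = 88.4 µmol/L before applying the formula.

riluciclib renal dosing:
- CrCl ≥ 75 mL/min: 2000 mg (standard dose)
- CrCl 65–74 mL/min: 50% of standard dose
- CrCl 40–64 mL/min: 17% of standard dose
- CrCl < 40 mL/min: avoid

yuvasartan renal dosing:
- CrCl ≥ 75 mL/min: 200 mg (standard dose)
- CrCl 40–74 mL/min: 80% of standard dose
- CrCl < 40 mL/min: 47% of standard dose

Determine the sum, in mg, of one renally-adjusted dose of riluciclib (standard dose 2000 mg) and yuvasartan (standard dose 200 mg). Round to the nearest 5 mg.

SCr = 208 / 88.4 = 2.353 mg/dL
CrCl = (140 − 45) × 126 / (72 × 2.353) = 11970.0 / 169.42 ≈ 70.7 mL/min
CrCl ≈ 71 mL/min.
riluciclib: 65–74 mL/min → 50% of 2000 mg = 1000 mg.
yuvasartan: 40–74 mL/min → 80% of 200 mg = 160 mg.
Total = 1000 + 160 = 1160 mg.

1160 mg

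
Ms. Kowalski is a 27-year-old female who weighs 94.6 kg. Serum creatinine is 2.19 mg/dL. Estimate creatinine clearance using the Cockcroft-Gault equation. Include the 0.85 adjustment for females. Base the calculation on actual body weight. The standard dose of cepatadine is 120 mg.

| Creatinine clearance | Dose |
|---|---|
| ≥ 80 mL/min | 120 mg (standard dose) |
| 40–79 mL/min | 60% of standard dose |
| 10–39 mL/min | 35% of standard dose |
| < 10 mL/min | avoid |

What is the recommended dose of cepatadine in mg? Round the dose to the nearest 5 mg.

CrCl = (140 − 27) × 94.6 / (72 × 2.19) × 0.85 = 10689.8 / 157.68 × 0.85 ≈ 57.6 mL/min
CrCl ≈ 58 mL/min → bracket 40–79 mL/min.
60% of 120 mg = 72 mg → 70 mg

70 mg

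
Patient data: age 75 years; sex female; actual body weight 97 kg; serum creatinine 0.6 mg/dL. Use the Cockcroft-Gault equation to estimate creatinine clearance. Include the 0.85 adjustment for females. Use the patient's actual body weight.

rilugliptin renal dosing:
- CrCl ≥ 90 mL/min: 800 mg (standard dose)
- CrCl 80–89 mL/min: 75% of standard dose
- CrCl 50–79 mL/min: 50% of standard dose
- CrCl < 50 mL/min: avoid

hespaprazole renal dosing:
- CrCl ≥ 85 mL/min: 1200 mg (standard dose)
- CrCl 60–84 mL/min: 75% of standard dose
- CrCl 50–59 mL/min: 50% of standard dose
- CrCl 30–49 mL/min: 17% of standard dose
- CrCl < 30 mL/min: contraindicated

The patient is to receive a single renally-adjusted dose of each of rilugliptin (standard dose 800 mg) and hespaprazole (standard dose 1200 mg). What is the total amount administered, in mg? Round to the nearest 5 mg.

CrCl = (140 − 75) × 97 / (72 × 0.6) × 0.85 = 6305.0 / 43.20 × 0.85 ≈ 124.1 mL/min
CrCl ≈ 124 mL/min.
rilugliptin: ≥ 90 mL/min → 100% of 800 mg = 800 mg.
hespaprazole: ≥ 85 mL/min → 100% of 1200 mg = 1200 mg.
Total = 800 + 1200 = 2000 mg.

2000 mg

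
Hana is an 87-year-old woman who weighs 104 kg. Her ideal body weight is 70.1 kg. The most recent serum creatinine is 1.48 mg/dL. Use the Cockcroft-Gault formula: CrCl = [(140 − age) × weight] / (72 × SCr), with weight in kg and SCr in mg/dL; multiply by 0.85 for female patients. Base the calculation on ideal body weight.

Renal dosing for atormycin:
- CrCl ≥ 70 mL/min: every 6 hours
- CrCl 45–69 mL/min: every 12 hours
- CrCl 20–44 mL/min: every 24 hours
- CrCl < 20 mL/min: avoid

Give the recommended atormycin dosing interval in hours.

every 24 hours

CrCl = (140 − 87) × 70.1 / (72 × 1.48) × 0.85 = 3715.3 / 106.56 × 0.85 ≈ 29.6 mL/min
CrCl ≈ 30 mL/min → bracket 20–44 mL/min → every 24 hours.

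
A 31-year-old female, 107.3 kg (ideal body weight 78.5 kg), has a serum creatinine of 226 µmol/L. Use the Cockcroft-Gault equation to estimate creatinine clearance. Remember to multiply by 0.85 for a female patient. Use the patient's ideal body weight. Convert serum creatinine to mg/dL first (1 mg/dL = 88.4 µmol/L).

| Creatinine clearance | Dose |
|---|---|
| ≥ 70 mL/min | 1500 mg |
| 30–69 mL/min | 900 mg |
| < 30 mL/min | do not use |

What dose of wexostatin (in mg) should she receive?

900 mg

SCr = 226 / 88.4 = 2.557 mg/dL
CrCl = (140 − 31) × 78.5 / (72 × 2.557) × 0.85 = 8556.5 / 184.10 × 0.85 ≈ 39.5 mL/min
CrCl ≈ 40 mL/min → bracket 30–69 mL/min.
Dose for this bracket: 900 mg.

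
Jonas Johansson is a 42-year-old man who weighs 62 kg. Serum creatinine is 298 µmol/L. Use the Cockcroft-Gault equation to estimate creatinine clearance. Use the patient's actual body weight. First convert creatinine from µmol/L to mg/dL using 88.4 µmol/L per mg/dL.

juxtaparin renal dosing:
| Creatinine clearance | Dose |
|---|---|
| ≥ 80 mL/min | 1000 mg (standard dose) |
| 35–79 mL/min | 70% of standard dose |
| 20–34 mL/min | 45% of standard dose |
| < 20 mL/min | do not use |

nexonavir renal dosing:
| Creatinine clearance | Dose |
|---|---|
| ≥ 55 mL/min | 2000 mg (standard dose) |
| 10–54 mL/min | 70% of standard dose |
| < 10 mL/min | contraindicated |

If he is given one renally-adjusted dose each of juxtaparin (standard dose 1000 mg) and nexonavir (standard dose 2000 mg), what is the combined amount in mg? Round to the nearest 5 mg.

1850 mg

SCr = 298 / 88.4 = 3.371 mg/dL
CrCl = (140 − 42) × 62 / (72 × 3.371) = 6076.0 / 242.71 ≈ 25.0 mL/min
CrCl ≈ 25 mL/min.
juxtaparin: 20–34 mL/min → 45% of 1000 mg = 450 mg.
nexonavir: 10–54 mL/min → 70% of 2000 mg = 1400 mg.
Total = 450 + 1400 = 1850 mg.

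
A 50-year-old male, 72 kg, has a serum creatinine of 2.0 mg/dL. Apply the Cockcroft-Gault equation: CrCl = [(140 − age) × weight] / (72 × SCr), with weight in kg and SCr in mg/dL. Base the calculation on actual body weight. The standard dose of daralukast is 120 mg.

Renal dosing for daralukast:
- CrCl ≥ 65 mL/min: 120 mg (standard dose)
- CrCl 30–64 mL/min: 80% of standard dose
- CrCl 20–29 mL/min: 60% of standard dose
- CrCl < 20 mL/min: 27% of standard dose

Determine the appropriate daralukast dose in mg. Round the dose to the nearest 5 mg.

95 mg

CrCl = (140 − 50) × 72 / (72 × 2) = 6480.0 / 144.00 ≈ 45.0 mL/min
CrCl ≈ 45 mL/min → bracket 30–64 mL/min.
80% of 120 mg = 96 mg → 95 mg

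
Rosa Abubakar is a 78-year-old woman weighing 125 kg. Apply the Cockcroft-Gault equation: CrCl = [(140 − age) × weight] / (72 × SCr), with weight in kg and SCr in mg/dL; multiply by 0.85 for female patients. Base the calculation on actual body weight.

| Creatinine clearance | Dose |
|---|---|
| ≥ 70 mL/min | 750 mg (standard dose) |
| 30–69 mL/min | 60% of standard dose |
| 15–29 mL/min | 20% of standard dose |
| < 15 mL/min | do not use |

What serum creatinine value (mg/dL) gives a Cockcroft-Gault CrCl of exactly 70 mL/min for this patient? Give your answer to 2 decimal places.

1.31 mg/dL

Standard dose requires CrCl ≥ 70 mL/min.
Set (140 − 78) × 125 × 0.85 / (72 × SCr) = 70
SCr = (140 − 78) × 125 × 0.85 / (72 × 70) = 1.307 mg/dL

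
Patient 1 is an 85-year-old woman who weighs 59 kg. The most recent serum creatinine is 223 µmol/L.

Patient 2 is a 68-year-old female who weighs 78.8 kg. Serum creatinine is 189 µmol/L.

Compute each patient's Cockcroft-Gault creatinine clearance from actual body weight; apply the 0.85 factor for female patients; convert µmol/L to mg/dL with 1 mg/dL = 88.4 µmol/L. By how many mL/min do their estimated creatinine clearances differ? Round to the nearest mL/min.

16 mL/min

Patient 1: SCr = 223 / 88.4 = 2.523 mg/dL
Patient 1: CrCl = (140 − 85) × 59 / (72 × 2.523) × 0.85 = 3245.0 / 181.66 × 0.85 ≈ 15.2 mL/min
Patient 2: SCr = 189 / 88.4 = 2.138 mg/dL
Patient 2: CrCl = (140 − 68) × 78.8 / (72 × 2.138) × 0.85 = 5673.6 / 153.94 × 0.85 ≈ 31.3 mL/min
|15.2 − 31.3| = 16.1 mL/min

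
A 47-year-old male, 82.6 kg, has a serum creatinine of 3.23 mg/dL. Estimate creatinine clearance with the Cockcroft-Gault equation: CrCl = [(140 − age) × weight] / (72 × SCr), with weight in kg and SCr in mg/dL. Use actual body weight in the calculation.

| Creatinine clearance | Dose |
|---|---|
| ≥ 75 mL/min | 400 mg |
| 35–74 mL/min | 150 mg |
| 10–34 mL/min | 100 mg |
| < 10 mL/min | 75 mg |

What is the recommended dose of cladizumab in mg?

CrCl = (140 − 47) × 82.6 / (72 × 3.23) = 7681.8 / 232.56 ≈ 33.0 mL/min
CrCl ≈ 33 mL/min → bracket 10–34 mL/min.
Dose for this bracket: 100 mg.

100 mg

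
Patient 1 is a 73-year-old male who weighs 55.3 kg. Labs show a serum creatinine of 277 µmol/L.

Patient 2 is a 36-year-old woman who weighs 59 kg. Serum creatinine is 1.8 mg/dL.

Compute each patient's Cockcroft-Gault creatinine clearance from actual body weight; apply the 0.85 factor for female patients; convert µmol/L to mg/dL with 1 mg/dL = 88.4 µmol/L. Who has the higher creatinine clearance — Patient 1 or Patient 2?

Patient 2

Patient 1: SCr = 277 / 88.4 = 3.133 mg/dL
Patient 1: CrCl = (140 − 73) × 55.3 / (72 × 3.133) = 3705.1 / 225.58 ≈ 16.4 mL/min
Patient 2: CrCl = (140 − 36) × 59 / (72 × 1.8) × 0.85 = 6136.0 / 129.60 × 0.85 ≈ 40.2 mL/min
16.4 vs 40.2 mL/min → Patient 2 is higher.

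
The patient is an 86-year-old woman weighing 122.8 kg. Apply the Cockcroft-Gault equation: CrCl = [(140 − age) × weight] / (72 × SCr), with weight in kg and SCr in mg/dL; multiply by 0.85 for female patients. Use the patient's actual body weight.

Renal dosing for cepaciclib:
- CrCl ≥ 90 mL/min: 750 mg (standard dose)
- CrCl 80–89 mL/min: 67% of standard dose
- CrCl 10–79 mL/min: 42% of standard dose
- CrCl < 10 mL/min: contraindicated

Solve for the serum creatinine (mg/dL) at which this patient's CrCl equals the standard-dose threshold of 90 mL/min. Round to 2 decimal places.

0.87 mg/dL

Standard dose requires CrCl ≥ 90 mL/min.
Set (140 − 86) × 122.8 × 0.85 / (72 × SCr) = 90
SCr = (140 − 86) × 122.8 × 0.85 / (72 × 90) = 0.870 mg/dL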